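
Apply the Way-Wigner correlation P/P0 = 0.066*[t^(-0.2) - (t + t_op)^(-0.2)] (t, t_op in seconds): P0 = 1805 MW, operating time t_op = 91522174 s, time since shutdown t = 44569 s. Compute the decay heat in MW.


P/P0 = 0.066 * [t^(-0.2) - (t + t_op)^(-0.2)]
P/P0 = 0.066 * [44569^(-0.2) - (44569 + 91522174)^(-0.2)]
P/P0 = 0.066 * [0.1175421 - 0.02556539] = 0.006070463
P = 1805 * 0.006070463 = 10.957 MW

10.957


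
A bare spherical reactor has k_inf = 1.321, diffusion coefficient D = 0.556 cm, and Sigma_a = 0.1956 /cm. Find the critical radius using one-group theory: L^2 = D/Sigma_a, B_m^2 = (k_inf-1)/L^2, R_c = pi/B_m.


L^2 = D / Sigma_a = 0.556 / 0.1956 = 2.842536 cm^2
B_m^2 = (k_inf - 1) / L^2 = (1.321 - 1) / 2.842536 = 0.1129273 /cm^2
For a bare sphere: B_g = pi/R, so R_c = pi / sqrt(B_m^2)
R_c = pi / sqrt(0.1129273) = 9.3487 cm

9.3487


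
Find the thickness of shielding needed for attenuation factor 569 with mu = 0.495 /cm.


x = ln(factor) / mu
x = ln(569) / 0.495
x = 12.816 cm

12.816


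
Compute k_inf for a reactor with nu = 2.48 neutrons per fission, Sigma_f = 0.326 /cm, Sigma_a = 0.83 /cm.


k_inf = nu * Sigma_f / Sigma_a
k_inf = 2.48 * 0.326 / 0.83
k_inf = 0.97407

0.97407


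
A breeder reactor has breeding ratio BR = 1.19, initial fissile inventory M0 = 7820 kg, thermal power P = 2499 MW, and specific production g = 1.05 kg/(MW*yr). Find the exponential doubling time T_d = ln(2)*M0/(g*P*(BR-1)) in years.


Breeding gain G = BR - 1 = 1.19 - 1 = 0.19
Fissile production rate = g * P * G = 1.05 * 2499 * 0.19 = 498.5505 kg/yr
T_d = ln(2) * M0 / (g * P * G)
T_d = ln(2) * 7820 / 498.5505 = 10.872 yr

10.872


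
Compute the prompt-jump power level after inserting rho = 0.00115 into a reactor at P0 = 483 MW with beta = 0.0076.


P1/P0 = beta / (beta - rho)
P1/P0 = 0.0076 / (0.0076 - 0.00115) = 1.178295
P1 = 483 * 1.178295 = 569.12 MW

569.12


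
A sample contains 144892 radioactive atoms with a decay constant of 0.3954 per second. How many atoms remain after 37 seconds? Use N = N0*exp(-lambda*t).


N = N0 * exp(-lambda * t)
N = 144892 * exp(-0.3954 * 37)
N = 0.064180

0.064180


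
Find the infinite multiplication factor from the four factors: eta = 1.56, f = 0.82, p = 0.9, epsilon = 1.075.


k_inf = eta * f * p * epsilon
k_inf = 1.56 * 0.82 * 0.9 * 1.075
k_inf = 1.2376

1.2376


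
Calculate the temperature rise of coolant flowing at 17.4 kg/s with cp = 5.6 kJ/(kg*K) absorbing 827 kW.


dT = Q / (m_dot * cp)
dT = 827 / (17.4 * 5.6)
dT = 8.4873 C

8.4873


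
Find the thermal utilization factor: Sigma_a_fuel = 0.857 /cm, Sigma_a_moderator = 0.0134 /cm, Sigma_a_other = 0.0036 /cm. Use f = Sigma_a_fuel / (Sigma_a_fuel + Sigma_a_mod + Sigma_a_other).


f = Sigma_a_fuel / (Sigma_a_fuel + Sigma_a_mod + Sigma_a_other)
f = 0.857 / (0.857 + 0.0134 + 0.0036)
f = 0.98055

0.98055


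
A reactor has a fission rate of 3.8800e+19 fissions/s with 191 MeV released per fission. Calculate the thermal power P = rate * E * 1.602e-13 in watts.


P = fission_rate * E_MeV * 1.602e-13
P = 3.8800e+19 * 191 * 1.602e-13
P = 1.1872e+09 W

1.1872e+09


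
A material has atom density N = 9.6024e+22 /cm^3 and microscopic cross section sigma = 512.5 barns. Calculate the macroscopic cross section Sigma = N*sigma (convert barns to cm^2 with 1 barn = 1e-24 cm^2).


Sigma = N * sigma_barns * 1e-24
Sigma = 9.6024e+22 * 512.5 * 1e-24
Sigma = 49.212 /cm

49.212


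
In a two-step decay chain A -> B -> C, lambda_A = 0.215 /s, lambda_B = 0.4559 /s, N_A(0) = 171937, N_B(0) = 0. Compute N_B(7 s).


N_B(t) = lambda_A * N_A0 / (lambda_B - lambda_A) * [exp(-lambda_A*t) - exp(-lambda_B*t)]
exp(-0.215*7) = 0.2220173; exp(-0.4559*7) = 0.04111838
N_B = 0.215 * 171937 / (0.4559 - 0.215) * (0.2220173 - 0.04111838)
N_B = 27759

27759


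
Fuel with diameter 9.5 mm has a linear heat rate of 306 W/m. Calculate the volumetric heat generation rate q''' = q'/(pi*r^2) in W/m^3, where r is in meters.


r = D / 2 / 1000 = 9.5 / 2 / 1000 = 0.00475 m
q''' = q' / (pi * r^2)
q''' = 306 / (pi * 0.00475^2)
q''' = 4.3170e+06 W/m^3

4.3170e+06


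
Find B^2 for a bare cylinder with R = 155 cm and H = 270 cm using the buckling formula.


B^2 = (2.405/R)^2 + (pi/H)^2
B^2 = (2.405/155)^2 + (pi/270)^2
B^2 = 3.7614e-04 /cm^2

3.7614e-04


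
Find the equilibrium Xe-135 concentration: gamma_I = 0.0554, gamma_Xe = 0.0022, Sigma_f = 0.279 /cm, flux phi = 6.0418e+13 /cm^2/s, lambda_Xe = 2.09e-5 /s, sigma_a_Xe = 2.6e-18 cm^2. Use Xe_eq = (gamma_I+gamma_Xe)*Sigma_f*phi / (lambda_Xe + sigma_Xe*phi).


Xe_eq = (gamma_I + gamma_Xe) * Sigma_f * phi / (lambda_Xe + sigma_Xe * phi)
Numerator = (0.0554 + 0.0022) * 0.279 * 6.0418e+13 = 9.709414e+11
Denominator = 2.09e-5 + 2.6e-18 * 6.0418e+13 = 1.779868e-04
Xe_eq = 9.709414e+11 / 1.779868e-04 = 5.4551e+15 /cm^3

5.4551e+15


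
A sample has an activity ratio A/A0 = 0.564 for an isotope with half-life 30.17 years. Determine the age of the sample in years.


lambda = ln(2) / t_half = ln(2) / 30.17 = 0.02297472 /yr
t = -ln(A/A0) / lambda
t = -ln(0.564) / 0.02297472
t = 24.927 yr

24.927


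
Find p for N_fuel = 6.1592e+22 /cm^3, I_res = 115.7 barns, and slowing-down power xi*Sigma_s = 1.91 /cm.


p = exp(-N * I * 1e-24 / (xi*Sigma_s))
p = exp(-6.1592e+22 * 115.7 * 1e-24 / 1.91)
p = 0.023969

0.023969


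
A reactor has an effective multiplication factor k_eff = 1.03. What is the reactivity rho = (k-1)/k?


rho = (k_eff - 1) / k_eff
rho = (1.03 - 1) / 1.03
rho = 0.029126

0.029126


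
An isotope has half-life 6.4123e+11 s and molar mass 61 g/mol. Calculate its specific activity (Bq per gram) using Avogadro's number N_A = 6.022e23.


lambda = ln(2) / t_half = ln(2) / 6.4123e+11 = 1.080965e-12 /s
SA = lambda * N_A / M
SA = 1.080965e-12 * 6.022e23 / 61
SA = 1.0671e+10 Bq/g

1.0671e+10


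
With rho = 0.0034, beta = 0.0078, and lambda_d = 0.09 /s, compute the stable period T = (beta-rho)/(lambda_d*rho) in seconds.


T = (beta - rho) / (lambda_d * rho)
T = (0.0078 - 0.0034) / (0.09 * 0.0034)
T = 14.379 s

14.379


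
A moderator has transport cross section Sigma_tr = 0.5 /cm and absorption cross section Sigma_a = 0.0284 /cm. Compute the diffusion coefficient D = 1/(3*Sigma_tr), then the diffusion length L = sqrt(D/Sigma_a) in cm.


D = 1 / (3 * Sigma_tr) = 1 / (3 * 0.5) = 0.6666667 cm
L = sqrt(D / Sigma_a)
L = sqrt(0.6666667 / 0.0284)
L = 4.8450 cm

4.8450


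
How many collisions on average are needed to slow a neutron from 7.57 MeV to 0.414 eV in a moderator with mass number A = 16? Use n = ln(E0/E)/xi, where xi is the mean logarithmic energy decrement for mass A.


xi = 1 + (A-1)^2/(2A)*ln((A-1)/(A+1)) = 0.1199467 (for A = 16)
n = ln(E0/E) / xi
n = ln(7.57e6 / 0.414) / 0.1199467
n = ln(1.828502e+07) / 0.1199467 = 139.41

139.41


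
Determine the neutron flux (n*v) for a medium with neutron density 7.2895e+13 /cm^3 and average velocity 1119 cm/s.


phi = n * v
phi = 7.2895e+13 * 1119
phi = 8.1570e+16 /cm^2/s

8.1570e+16


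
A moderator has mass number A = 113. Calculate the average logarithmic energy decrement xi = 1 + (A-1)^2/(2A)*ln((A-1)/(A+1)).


xi = 1 + (A-1)^2/(2A) * ln((A-1)/(A+1))
xi = 1 + (113-1)^2/(2*113) * ln((113-1)/(113 +1))
xi = 0.017595

0.017595


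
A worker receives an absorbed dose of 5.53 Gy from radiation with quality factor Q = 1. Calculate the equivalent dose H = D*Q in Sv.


H = D * Q
H = 5.53 * 1
H = 5.5300 Sv

5.5300


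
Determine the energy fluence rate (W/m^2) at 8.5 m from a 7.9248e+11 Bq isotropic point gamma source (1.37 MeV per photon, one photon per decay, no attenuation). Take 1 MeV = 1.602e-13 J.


psi = A * E * 1.602e-13 / (4*pi*r^2)
psi = 7.9248e+11 * 1.37 * 1.602e-13 / (4*pi*8.5^2)
psi = 1.9157e-04 W/m^2

1.9157e-04


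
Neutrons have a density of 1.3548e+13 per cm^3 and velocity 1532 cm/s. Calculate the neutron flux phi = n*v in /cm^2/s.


phi = n * v
phi = 1.3548e+13 * 1532
phi = 2.0756e+16 /cm^2/s

2.0756e+16


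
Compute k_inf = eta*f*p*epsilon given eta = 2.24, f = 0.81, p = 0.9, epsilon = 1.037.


k_inf = eta * f * p * epsilon
k_inf = 2.24 * 0.81 * 0.9 * 1.037
k_inf = 1.6934

1.6934


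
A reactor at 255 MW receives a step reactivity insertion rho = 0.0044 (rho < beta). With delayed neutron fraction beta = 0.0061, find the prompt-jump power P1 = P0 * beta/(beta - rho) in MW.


P1/P0 = beta / (beta - rho)
P1/P0 = 0.0061 / (0.0061 - 0.0044) = 3.588235
P1 = 255 * 3.588235 = 915.00 MW

915.00


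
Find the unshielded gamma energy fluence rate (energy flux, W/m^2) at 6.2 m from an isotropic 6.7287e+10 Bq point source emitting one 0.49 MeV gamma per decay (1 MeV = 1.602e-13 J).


psi = A * E * 1.602e-13 / (4*pi*r^2)
psi = 6.7287e+10 * 0.49 * 1.602e-13 / (4*pi*6.2^2)
psi = 1.0934e-05 W/m^2

1.0934e-05


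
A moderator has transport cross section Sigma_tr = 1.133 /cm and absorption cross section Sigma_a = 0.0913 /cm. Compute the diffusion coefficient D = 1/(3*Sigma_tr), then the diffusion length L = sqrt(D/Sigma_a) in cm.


D = 1 / (3 * Sigma_tr) = 1 / (3 * 1.133) = 0.2942042 cm
L = sqrt(D / Sigma_a)
L = sqrt(0.2942042 / 0.0913)
L = 1.7951 cm

1.7951


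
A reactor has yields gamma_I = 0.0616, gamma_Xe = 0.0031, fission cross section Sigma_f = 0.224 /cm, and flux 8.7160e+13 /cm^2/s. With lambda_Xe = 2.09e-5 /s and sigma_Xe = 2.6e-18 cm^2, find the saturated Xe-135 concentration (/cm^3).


Xe_eq = (gamma_I + gamma_Xe) * Sigma_f * phi / (lambda_Xe + sigma_Xe * phi)
Numerator = (0.0616 + 0.0031) * 0.224 * 8.7160e+13 = 1.263192e+12
Denominator = 2.09e-5 + 2.6e-18 * 8.7160e+13 = 2.475160e-04
Xe_eq = 1.263192e+12 / 2.475160e-04 = 5.1035e+15 /cm^3

5.1035e+15


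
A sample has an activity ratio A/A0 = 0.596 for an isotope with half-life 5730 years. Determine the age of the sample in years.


lambda = ln(2) / t_half = ln(2) / 5730 = 1.209681e-04 /yr
t = -ln(A/A0) / lambda
t = -ln(0.596) / 1.209681e-04
t = 4278.1 yr

4278.1


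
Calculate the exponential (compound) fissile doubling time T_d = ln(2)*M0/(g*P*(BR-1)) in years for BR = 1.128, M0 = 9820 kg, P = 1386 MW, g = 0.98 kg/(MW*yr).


Breeding gain G = BR - 1 = 1.128 - 1 = 0.128
Fissile production rate = g * P * G = 0.98 * 1386 * 0.128 = 173.85984 kg/yr
T_d = ln(2) * M0 / (g * P * G)
T_d = ln(2) * 9820 / 173.85984 = 39.151 yr

39.151


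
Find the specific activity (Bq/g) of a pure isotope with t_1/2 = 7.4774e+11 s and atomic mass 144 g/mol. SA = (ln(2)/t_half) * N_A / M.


lambda = ln(2) / t_half = ln(2) / 7.4774e+11 = 9.269896e-13 /s
SA = lambda * N_A / M
SA = 9.269896e-13 * 6.022e23 / 144
SA = 3.8766e+09 Bq/g

3.8766e+09


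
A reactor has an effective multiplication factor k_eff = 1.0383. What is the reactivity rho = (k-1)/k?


rho = (k_eff - 1) / k_eff
rho = (1.0383 - 1) / 1.0383
rho = 0.036887

0.036887


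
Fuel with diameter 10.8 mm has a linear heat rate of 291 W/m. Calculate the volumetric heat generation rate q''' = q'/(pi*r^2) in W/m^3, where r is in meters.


r = D / 2 / 1000 = 10.8 / 2 / 1000 = 0.0054 m
q''' = q' / (pi * r^2)
q''' = 291 / (pi * 0.0054^2)
q''' = 3.1765e+06 W/m^3

3.1765e+06


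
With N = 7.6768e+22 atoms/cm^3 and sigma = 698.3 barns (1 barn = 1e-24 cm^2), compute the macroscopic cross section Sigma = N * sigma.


Sigma = N * sigma_barns * 1e-24
Sigma = 7.6768e+22 * 698.3 * 1e-24
Sigma = 53.607 /cm

53.607


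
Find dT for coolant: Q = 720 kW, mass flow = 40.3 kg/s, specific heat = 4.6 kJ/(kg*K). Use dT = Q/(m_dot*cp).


dT = Q / (m_dot * cp)
dT = 720 / (40.3 * 4.6)
dT = 3.8839 C

3.8839


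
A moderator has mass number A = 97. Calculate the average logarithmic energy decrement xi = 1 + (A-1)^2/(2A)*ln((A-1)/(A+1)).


xi = 1 + (A-1)^2/(2A) * ln((A-1)/(A+1))
xi = 1 + (97-1)^2/(2*97) * ln((97-1)/(97 +1))
xi = 0.020478

0.020478


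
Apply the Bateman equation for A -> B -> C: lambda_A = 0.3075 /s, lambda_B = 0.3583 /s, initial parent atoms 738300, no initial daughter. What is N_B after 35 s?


N_B(t) = lambda_A * N_A0 / (lambda_B - lambda_A) * [exp(-lambda_A*t) - exp(-lambda_B*t)]
exp(-0.3075*35) = 2.117901e-05; exp(-0.3583*35) = 3.578739e-06
N_B = 0.3075 * 738300 / (0.3583 - 0.3075) * (2.117901e-05 - 3.578739e-06)
N_B = 78.656

78.656


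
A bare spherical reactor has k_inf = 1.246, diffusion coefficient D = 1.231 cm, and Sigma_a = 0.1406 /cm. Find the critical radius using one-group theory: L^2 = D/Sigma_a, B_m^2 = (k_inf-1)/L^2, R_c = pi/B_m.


L^2 = D / Sigma_a = 1.231 / 0.1406 = 8.755334 cm^2
B_m^2 = (k_inf - 1) / L^2 = (1.246 - 1) / 8.755334 = 0.02809716 /cm^2
For a bare sphere: B_g = pi/R, so R_c = pi / sqrt(B_m^2)
R_c = pi / sqrt(0.02809716) = 18.742 cm

18.742


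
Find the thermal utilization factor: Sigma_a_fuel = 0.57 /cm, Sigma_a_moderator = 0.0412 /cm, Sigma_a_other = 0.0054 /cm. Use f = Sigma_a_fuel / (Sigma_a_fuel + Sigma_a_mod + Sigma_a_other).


f = Sigma_a_fuel / (Sigma_a_fuel + Sigma_a_mod + Sigma_a_other)
f = 0.57 / (0.57 + 0.0412 + 0.0054)
f = 0.92442

0.92442


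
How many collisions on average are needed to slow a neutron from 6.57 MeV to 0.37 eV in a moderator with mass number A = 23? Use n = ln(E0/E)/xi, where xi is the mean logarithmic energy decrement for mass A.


xi = 1 + (A-1)^2/(2A)*ln((A-1)/(A+1)) = 0.08448899 (for A = 23)
n = ln(E0/E) / xi
n = ln(6.57e6 / 0.37) / 0.08448899
n = ln(1.775676e+07) / 0.08448899 = 197.57

197.57


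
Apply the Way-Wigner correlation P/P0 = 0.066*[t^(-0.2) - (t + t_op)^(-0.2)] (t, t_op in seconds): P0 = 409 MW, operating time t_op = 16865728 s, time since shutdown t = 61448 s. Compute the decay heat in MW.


P/P0 = 0.066 * [t^(-0.2) - (t + t_op)^(-0.2)]
P/P0 = 0.066 * [61448^(-0.2) - (61448 + 16865728)^(-0.2)]
P/P0 = 0.066 * [0.1102297 - 0.03583299] = 0.004910183
P = 409 * 0.004910183 = 2.0083 MW

2.0083


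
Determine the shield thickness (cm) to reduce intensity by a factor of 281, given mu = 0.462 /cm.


x = ln(factor) / mu
x = ln(281) / 0.462
x = 12.204 cm

12.204


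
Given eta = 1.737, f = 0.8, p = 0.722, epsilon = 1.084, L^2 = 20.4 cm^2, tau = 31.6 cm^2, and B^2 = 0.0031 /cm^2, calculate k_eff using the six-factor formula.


k_inf = eta*f*p*eps = 1.737*0.8*0.722*1.084 = 1.087568
P_TNL = 1/(1 + L^2*B^2) = 1/(1 + 20.4*0.0031) = 0.9405214
P_FNL = exp(-B^2*tau) = exp(-0.0031*31.6) = 0.9066852
k_eff = k_inf * P_TNL * P_FNL = 1.087568 * 0.9405214 * 0.9066852
k_eff = 0.92743

0.92743


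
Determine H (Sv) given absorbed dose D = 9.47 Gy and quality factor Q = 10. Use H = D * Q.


H = D * Q
H = 9.47 * 10
H = 94.700 Sv

94.700


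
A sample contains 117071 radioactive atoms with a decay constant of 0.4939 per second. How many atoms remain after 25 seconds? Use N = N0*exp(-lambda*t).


N = N0 * exp(-lambda * t)
N = 117071 * exp(-0.4939 * 25)
N = 0.50816

0.50816


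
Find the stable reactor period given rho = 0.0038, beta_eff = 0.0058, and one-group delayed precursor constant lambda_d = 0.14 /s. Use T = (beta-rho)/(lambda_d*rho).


T = (beta - rho) / (lambda_d * rho)
T = (0.0058 - 0.0038) / (0.14 * 0.0038)
T = 3.7594 s

3.7594


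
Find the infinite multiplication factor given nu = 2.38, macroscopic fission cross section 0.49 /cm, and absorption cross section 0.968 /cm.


k_inf = nu * Sigma_f / Sigma_a
k_inf = 2.38 * 0.49 / 0.968
k_inf = 1.2048

1.2048


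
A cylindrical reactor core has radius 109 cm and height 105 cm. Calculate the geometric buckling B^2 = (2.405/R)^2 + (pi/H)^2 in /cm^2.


B^2 = (2.405/R)^2 + (pi/H)^2
B^2 = (2.405/109)^2 + (pi/105)^2
B^2 = 0.0013820 /cm^2

0.0013820


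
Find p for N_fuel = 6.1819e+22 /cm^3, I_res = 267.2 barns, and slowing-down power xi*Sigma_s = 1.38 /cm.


p = exp(-N * I * 1e-24 / (xi*Sigma_s))
p = exp(-6.1819e+22 * 267.2 * 1e-24 / 1.38)
p = 6.3339e-06

6.3339e-06


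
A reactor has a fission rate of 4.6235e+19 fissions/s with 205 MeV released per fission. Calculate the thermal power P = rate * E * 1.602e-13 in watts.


P = fission_rate * E_MeV * 1.602e-13
P = 4.6235e+19 * 205 * 1.602e-13
P = 1.5184e+09 W

1.5184e+09


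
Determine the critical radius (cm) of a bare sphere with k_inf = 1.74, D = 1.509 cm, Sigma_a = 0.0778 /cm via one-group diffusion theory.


L^2 = D / Sigma_a = 1.509 / 0.0778 = 19.39589 cm^2
B_m^2 = (k_inf - 1) / L^2 = (1.74 - 1) / 19.39589 = 0.03815241 /cm^2
For a bare sphere: B_g = pi/R, so R_c = pi / sqrt(B_m^2)
R_c = pi / sqrt(0.03815241) = 16.084 cm

16.084


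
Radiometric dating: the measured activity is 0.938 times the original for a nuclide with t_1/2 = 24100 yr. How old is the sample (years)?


lambda = ln(2) / t_half = ln(2) / 24100 = 2.876129e-05 /yr
t = -ln(A/A0) / lambda
t = -ln(0.938) / 2.876129e-05
t = 2225.4 yr

2225.4


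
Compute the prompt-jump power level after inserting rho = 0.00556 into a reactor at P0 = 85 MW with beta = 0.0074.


P1/P0 = beta / (beta - rho)
P1/P0 = 0.0074 / (0.0074 - 0.00556) = 4.021739
P1 = 85 * 4.021739 = 341.85 MW

341.85


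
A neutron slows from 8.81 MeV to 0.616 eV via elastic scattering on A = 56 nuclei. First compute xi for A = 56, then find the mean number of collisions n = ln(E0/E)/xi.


xi = 1 + (A-1)^2/(2A)*ln((A-1)/(A+1)) = 0.03529286 (for A = 56)
n = ln(E0/E) / xi
n = ln(8.81e6 / 0.616) / 0.03529286
n = ln(1.430195e+07) / 0.03529286 = 466.83

466.83


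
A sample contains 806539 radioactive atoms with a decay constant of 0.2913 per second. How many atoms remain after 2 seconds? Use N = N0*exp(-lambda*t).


N = N0 * exp(-lambda * t)
N = 806539 * exp(-0.2913 * 2)
N = 450407

450407


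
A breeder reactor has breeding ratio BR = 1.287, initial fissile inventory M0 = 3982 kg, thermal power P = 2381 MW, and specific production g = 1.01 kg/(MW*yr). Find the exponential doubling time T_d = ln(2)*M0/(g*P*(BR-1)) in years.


Breeding gain G = BR - 1 = 1.287 - 1 = 0.287
Fissile production rate = g * P * G = 1.01 * 2381 * 0.287 = 690.18047 kg/yr
T_d = ln(2) * M0 / (g * P * G)
T_d = ln(2) * 3982 / 690.18047 = 3.9991 yr

3.9991


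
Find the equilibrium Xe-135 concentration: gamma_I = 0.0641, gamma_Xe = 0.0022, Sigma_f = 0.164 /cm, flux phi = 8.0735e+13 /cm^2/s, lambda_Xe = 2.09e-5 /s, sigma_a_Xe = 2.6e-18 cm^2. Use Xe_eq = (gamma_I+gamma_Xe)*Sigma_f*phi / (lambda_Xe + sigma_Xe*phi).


Xe_eq = (gamma_I + gamma_Xe) * Sigma_f * phi / (lambda_Xe + sigma_Xe * phi)
Numerator = (0.0641 + 0.0022) * 0.164 * 8.0735e+13 = 8.778478e+11
Denominator = 2.09e-5 + 2.6e-18 * 8.0735e+13 = 2.308110e-04
Xe_eq = 8.778478e+11 / 2.308110e-04 = 3.8033e+15 /cm^3

3.8033e+15


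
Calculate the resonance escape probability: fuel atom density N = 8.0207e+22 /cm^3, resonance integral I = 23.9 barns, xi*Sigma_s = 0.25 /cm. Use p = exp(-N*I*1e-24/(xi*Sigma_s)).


p = exp(-N * I * 1e-24 / (xi*Sigma_s))
p = exp(-8.0207e+22 * 23.9 * 1e-24 / 0.25)
p = 4.6765e-04

4.6765e-04


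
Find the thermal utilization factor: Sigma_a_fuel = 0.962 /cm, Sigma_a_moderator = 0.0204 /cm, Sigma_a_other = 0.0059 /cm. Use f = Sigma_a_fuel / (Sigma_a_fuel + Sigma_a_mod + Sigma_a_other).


f = Sigma_a_fuel / (Sigma_a_fuel + Sigma_a_mod + Sigma_a_other)
f = 0.962 / (0.962 + 0.0204 + 0.0059)
f = 0.97339

0.97339


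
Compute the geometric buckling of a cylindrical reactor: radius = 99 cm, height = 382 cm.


B^2 = (2.405/R)^2 + (pi/H)^2
B^2 = (2.405/99)^2 + (pi/382)^2
B^2 = 6.5778e-04 /cm^2

6.5778e-04


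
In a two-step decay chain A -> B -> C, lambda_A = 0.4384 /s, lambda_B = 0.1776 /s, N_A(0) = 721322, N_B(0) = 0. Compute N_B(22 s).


N_B(t) = lambda_A * N_A0 / (lambda_B - lambda_A) * [exp(-lambda_A*t) - exp(-lambda_B*t)]
exp(-0.4384*22) = 6.476145e-05; exp(-0.1776*22) = 0.02009669
N_B = 0.4384 * 721322 / (0.1776 - 0.4384) * (6.476145e-05 - 0.02009669)
N_B = 24289

24289


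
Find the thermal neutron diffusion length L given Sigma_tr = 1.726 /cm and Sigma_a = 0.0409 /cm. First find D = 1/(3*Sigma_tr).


D = 1 / (3 * Sigma_tr) = 1 / (3 * 1.726) = 0.1931248 cm
L = sqrt(D / Sigma_a)
L = sqrt(0.1931248 / 0.0409)
L = 2.1730 cm

2.1730


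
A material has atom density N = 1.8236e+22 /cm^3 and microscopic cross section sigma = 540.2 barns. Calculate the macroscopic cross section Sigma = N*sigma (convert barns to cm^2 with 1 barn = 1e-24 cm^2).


Sigma = N * sigma_barns * 1e-24
Sigma = 1.8236e+22 * 540.2 * 1e-24
Sigma = 9.8511 /cm

9.8511


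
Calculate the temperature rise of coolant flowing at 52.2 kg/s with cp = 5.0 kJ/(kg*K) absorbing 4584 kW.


dT = Q / (m_dot * cp)
dT = 4584 / (52.2 * 5.0)
dT = 17.563 C

17.563


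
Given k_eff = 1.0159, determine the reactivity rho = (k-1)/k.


rho = (k_eff - 1) / k_eff
rho = (1.0159 - 1) / 1.0159
rho = 0.015651

0.015651


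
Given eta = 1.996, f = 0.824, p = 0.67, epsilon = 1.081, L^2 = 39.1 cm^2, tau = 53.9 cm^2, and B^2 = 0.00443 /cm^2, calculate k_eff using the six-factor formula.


k_inf = eta*f*p*eps = 1.996*0.824*0.67*1.081 = 1.191210
P_TNL = 1/(1 + L^2*B^2) = 1/(1 + 39.1*0.00443) = 0.8523601
P_FNL = exp(-B^2*tau) = exp(-0.00443*53.9) = 0.7875905
k_eff = k_inf * P_TNL * P_FNL = 1.191210 * 0.8523601 * 0.7875905
k_eff = 0.79967

0.79967


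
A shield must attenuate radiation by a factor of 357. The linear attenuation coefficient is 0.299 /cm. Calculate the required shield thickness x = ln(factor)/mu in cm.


x = ln(factor) / mu
x = ln(357) / 0.299
x = 19.658 cm

19.658


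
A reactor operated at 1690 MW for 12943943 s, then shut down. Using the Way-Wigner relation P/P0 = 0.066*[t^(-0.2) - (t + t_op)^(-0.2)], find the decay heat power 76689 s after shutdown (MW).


P/P0 = 0.066 * [t^(-0.2) - (t + t_op)^(-0.2)]
P/P0 = 0.066 * [76689^(-0.2) - (76689 + 12943943)^(-0.2)]
P/P0 = 0.066 * [0.1054517 - 0.03776362] = 0.004467413
P = 1690 * 0.004467413 = 7.5499 MW

7.5499


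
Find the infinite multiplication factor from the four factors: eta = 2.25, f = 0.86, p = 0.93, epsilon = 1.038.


k_inf = eta * f * p * epsilon
k_inf = 2.25 * 0.86 * 0.93 * 1.038
k_inf = 1.8679

1.8679


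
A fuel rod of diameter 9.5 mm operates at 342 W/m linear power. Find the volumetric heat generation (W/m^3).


r = D / 2 / 1000 = 9.5 / 2 / 1000 = 0.00475 m
q''' = q' / (pi * r^2)
q''' = 342 / (pi * 0.00475^2)
q''' = 4.8249e+06 W/m^3

4.8249e+06


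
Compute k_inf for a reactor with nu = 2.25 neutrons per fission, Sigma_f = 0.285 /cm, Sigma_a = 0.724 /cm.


k_inf = nu * Sigma_f / Sigma_a
k_inf = 2.25 * 0.285 / 0.724
k_inf = 0.88570

0.88570


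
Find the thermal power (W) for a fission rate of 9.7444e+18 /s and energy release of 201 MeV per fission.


P = fission_rate * E_MeV * 1.602e-13
P = 9.7444e+18 * 201 * 1.602e-13
P = 3.1377e+08 W

3.1377e+08


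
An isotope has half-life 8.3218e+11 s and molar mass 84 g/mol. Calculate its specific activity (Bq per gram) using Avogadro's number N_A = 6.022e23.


lambda = ln(2) / t_half = ln(2) / 8.3218e+11 = 8.329294e-13 /s
SA = lambda * N_A / M
SA = 8.329294e-13 * 6.022e23 / 84
SA = 5.9713e+09 Bq/g

5.9713e+09


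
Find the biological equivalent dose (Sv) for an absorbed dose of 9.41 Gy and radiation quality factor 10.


H = D * Q
H = 9.41 * 10
H = 94.100 Sv

94.100


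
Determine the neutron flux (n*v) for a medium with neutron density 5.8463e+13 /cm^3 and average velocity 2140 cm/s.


phi = n * v
phi = 5.8463e+13 * 2140
phi = 1.2511e+17 /cm^2/s

1.2511e+17


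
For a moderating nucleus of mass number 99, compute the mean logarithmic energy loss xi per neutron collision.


xi = 1 + (A-1)^2/(2A) * ln((A-1)/(A+1))
xi = 1 + (99-1)^2/(2*99) * ln((99-1)/(99 +1))
xi = 0.020067

0.020067


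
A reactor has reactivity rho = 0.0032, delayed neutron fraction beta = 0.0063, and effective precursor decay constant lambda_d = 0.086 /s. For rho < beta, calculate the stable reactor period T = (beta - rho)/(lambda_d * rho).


T = (beta - rho) / (lambda_d * rho)
T = (0.0063 - 0.0032) / (0.086 * 0.0032)
T = 11.265 s

11.265


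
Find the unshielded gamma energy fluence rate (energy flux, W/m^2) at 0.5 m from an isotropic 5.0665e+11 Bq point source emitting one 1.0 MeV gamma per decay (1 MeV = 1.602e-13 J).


psi = A * E * 1.602e-13 / (4*pi*r^2)
psi = 5.0665e+11 * 1.0 * 1.602e-13 / (4*pi*0.5^2)
psi = 0.025836 W/m^2

0.025836


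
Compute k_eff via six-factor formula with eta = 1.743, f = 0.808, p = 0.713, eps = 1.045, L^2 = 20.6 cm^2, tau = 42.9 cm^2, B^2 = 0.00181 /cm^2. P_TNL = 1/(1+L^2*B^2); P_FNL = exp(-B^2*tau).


k_inf = eta*f*p*eps = 1.743*0.808*0.713*1.045 = 1.049336
P_TNL = 1/(1 + L^2*B^2) = 1/(1 + 20.6*0.00181) = 0.9640543
P_FNL = exp(-B^2*tau) = exp(-0.00181*42.9) = 0.9252891
k_eff = k_inf * P_TNL * P_FNL = 1.049336 * 0.9640543 * 0.9252891
k_eff = 0.93604

0.93604


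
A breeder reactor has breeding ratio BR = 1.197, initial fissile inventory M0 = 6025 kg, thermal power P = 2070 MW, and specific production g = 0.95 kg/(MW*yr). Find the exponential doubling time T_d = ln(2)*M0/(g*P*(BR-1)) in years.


Breeding gain G = BR - 1 = 1.197 - 1 = 0.197
Fissile production rate = g * P * G = 0.95 * 2070 * 0.197 = 387.4005 kg/yr
T_d = ln(2) * M0 / (g * P * G)
T_d = ln(2) * 6025 / 387.4005 = 10.780 yr

10.780


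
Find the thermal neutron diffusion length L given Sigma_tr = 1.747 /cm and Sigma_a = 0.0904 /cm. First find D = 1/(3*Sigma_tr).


D = 1 / (3 * Sigma_tr) = 1 / (3 * 1.747) = 0.1908033 cm
L = sqrt(D / Sigma_a)
L = sqrt(0.1908033 / 0.0904)
L = 1.4528 cm

1.4528


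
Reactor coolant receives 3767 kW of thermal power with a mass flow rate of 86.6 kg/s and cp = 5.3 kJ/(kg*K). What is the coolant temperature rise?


dT = Q / (m_dot * cp)
dT = 3767 / (86.6 * 5.3)
dT = 8.2073 C

8.2073


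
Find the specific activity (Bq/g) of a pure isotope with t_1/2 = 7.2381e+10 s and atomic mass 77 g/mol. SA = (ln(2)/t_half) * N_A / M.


lambda = ln(2) / t_half = ln(2) / 7.2381e+10 = 9.576369e-12 /s
SA = lambda * N_A / M
SA = 9.576369e-12 * 6.022e23 / 77
SA = 7.4895e+10 Bq/g

7.4895e+10


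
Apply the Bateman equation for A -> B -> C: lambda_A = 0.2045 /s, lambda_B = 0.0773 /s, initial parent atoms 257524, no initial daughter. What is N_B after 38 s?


N_B(t) = lambda_A * N_A0 / (lambda_B - lambda_A) * [exp(-lambda_A*t) - exp(-lambda_B*t)]
exp(-0.2045*38) = 4.217913e-04; exp(-0.0773*38) = 0.05300336
N_B = 0.2045 * 257524 / (0.0773 - 0.2045) * (4.217913e-04 - 0.05300336)
N_B = 21770

21770


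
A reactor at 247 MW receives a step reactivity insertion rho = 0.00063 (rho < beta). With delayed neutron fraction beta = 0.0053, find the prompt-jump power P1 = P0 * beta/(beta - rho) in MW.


P1/P0 = beta / (beta - rho)
P1/P0 = 0.0053 / (0.0053 - 0.00063) = 1.134904
P1 = 247 * 1.134904 = 280.32 MW

280.32


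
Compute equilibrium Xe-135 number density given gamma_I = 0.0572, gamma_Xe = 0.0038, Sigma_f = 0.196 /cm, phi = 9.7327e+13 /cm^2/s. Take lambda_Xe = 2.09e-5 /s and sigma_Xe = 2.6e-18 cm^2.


Xe_eq = (gamma_I + gamma_Xe) * Sigma_f * phi / (lambda_Xe + sigma_Xe * phi)
Numerator = (0.0572 + 0.0038) * 0.196 * 9.7327e+13 = 1.163642e+12
Denominator = 2.09e-5 + 2.6e-18 * 9.7327e+13 = 2.739502e-04
Xe_eq = 1.163642e+12 / 2.739502e-04 = 4.2476e+15 /cm^3

4.2476e+15


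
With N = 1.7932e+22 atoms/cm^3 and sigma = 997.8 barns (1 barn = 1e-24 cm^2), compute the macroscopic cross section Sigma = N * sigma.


Sigma = N * sigma_barns * 1e-24
Sigma = 1.7932e+22 * 997.8 * 1e-24
Sigma = 17.893 /cm

17.893


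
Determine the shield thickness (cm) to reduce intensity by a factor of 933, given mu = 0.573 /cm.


x = ln(factor) / mu
x = ln(933) / 0.573
x = 11.934 cm

11.934


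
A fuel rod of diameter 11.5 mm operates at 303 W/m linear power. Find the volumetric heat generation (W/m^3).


r = D / 2 / 1000 = 11.5 / 2 / 1000 = 0.00575 m
q''' = q' / (pi * r^2)
q''' = 303 / (pi * 0.00575^2)
q''' = 2.9171e+06 W/m^3

2.9171e+06


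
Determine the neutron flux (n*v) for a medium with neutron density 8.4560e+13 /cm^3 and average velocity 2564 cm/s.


phi = n * v
phi = 8.4560e+13 * 2564
phi = 2.1681e+17 /cm^2/s

2.1681e+17


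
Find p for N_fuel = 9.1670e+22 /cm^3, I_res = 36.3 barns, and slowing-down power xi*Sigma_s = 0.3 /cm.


p = exp(-N * I * 1e-24 / (xi*Sigma_s))
p = exp(-9.1670e+22 * 36.3 * 1e-24 / 0.3)
p = 1.5233e-05

1.5233e-05


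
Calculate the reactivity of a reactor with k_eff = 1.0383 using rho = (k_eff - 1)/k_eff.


rho = (k_eff - 1) / k_eff
rho = (1.0383 - 1) / 1.0383
rho = 0.036887

0.036887


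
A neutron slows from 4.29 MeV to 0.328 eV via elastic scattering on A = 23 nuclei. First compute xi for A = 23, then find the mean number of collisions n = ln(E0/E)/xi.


xi = 1 + (A-1)^2/(2A)*ln((A-1)/(A+1)) = 0.08448899 (for A = 23)
n = ln(E0/E) / xi
n = ln(4.29e6 / 0.328) / 0.08448899
n = ln(1.307927e+07) / 0.08448899 = 193.95

193.95


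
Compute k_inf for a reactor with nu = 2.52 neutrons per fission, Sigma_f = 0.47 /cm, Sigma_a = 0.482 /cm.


k_inf = nu * Sigma_f / Sigma_a
k_inf = 2.52 * 0.47 / 0.482
k_inf = 2.4573

2.4573


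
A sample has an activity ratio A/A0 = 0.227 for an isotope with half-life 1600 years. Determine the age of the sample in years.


lambda = ln(2) / t_half = ln(2) / 1600 = 4.332170e-04 /yr
t = -ln(A/A0) / lambda
t = -ln(0.227) / 4.332170e-04
t = 3422.8 yr

3422.8


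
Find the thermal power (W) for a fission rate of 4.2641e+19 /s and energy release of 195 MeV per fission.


P = fission_rate * E_MeV * 1.602e-13
P = 4.2641e+19 * 195 * 1.602e-13
P = 1.3321e+09 W

1.3321e+09


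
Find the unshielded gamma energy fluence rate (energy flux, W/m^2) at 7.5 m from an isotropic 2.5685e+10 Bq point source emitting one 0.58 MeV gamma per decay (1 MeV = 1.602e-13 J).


psi = A * E * 1.602e-13 / (4*pi*r^2)
psi = 2.5685e+10 * 0.58 * 1.602e-13 / (4*pi*7.5^2)
psi = 3.3763e-06 W/m^2

3.3763e-06


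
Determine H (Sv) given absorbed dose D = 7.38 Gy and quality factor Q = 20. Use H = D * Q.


H = D * Q
H = 7.38 * 20
H = 147.60 Sv

147.60


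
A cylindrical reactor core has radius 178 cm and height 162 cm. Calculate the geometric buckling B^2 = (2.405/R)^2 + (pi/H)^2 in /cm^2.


B^2 = (2.405/R)^2 + (pi/H)^2
B^2 = (2.405/178)^2 + (pi/162)^2
B^2 = 5.5862e-04 /cm^2

5.5862e-04


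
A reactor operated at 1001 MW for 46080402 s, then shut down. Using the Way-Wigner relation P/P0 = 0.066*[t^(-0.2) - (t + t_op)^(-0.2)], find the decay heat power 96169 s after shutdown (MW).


P/P0 = 0.066 * [t^(-0.2) - (t + t_op)^(-0.2)]
P/P0 = 0.066 * [96169^(-0.2) - (96169 + 46080402)^(-0.2)]
P/P0 = 0.066 * [0.1007843 - 0.02931674] = 0.004716859
P = 1001 * 0.004716859 = 4.7216 MW

4.7216


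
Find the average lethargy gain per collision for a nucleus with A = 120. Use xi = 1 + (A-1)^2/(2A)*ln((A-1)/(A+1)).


xi = 1 + (A-1)^2/(2A) * ln((A-1)/(A+1))
xi = 1 + (120-1)^2/(2*120) * ln((120-1)/(120 +1))
xi = 0.016574

0.016574


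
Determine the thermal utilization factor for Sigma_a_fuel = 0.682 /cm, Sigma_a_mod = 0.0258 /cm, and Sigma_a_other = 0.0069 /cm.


f = Sigma_a_fuel / (Sigma_a_fuel + Sigma_a_mod + Sigma_a_other)
f = 0.682 / (0.682 + 0.0258 + 0.0069)
f = 0.95425

0.95425


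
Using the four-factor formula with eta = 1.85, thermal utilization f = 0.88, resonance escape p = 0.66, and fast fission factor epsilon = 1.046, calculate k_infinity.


k_inf = eta * f * p * epsilon
k_inf = 1.85 * 0.88 * 0.66 * 1.046
k_inf = 1.1239

1.1239


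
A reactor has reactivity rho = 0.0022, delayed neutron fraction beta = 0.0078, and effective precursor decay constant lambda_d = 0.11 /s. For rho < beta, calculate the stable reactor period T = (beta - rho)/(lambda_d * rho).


T = (beta - rho) / (lambda_d * rho)
T = (0.0078 - 0.0022) / (0.11 * 0.0022)
T = 23.140 s

23.140


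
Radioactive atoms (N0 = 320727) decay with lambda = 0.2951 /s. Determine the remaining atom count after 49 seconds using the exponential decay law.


N = N0 * exp(-lambda * t)
N = 320727 * exp(-0.2951 * 49)
N = 0.16838

0.16838


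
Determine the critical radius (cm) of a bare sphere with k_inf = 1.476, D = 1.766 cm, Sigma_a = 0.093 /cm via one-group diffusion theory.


L^2 = D / Sigma_a = 1.766 / 0.093 = 18.98925 cm^2
B_m^2 = (k_inf - 1) / L^2 = (1.476 - 1) / 18.98925 = 0.02506681 /cm^2
For a bare sphere: B_g = pi/R, so R_c = pi / sqrt(B_m^2)
R_c = pi / sqrt(0.02506681) = 19.843 cm

19.843


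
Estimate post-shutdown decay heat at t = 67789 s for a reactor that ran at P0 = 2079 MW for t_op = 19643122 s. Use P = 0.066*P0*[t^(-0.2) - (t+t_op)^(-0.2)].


P/P0 = 0.066 * [t^(-0.2) - (t + t_op)^(-0.2)]
P/P0 = 0.066 * [67789^(-0.2) - (67789 + 19643122)^(-0.2)]
P/P0 = 0.066 * [0.1080857 - 0.03475831] = 0.004839608
P = 2079 * 0.004839608 = 10.062 MW

10.062


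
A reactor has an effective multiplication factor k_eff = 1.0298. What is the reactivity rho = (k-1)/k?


rho = (k_eff - 1) / k_eff
rho = (1.0298 - 1) / 1.0298
rho = 0.028938

0.028938


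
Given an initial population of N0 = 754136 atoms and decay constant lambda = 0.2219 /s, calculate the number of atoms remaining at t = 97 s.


N = N0 * exp(-lambda * t)
N = 754136 * exp(-0.2219 * 97)
N = 3.3850e-04

3.3850e-04


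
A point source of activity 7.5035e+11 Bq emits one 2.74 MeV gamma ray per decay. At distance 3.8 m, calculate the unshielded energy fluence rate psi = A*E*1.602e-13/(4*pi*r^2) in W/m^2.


psi = A * E * 1.602e-13 / (4*pi*r^2)
psi = 7.5035e+11 * 2.74 * 1.602e-13 / (4*pi*3.8^2)
psi = 0.0018151 W/m^2

0.0018151


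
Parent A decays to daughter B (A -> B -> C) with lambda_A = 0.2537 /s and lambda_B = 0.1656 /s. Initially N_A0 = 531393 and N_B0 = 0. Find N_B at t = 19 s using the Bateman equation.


N_B(t) = lambda_A * N_A0 / (lambda_B - lambda_A) * [exp(-lambda_A*t) - exp(-lambda_B*t)]
exp(-0.2537*19) = 0.008064367; exp(-0.1656*19) = 0.04300667
N_B = 0.2537 * 531393 / (0.1656 - 0.2537) * (0.008064367 - 0.04300667)
N_B = 53470

53470


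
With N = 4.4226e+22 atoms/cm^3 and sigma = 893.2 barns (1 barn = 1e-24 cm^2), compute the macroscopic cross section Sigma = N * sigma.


Sigma = N * sigma_barns * 1e-24
Sigma = 4.4226e+22 * 893.2 * 1e-24
Sigma = 39.503 /cm

39.503


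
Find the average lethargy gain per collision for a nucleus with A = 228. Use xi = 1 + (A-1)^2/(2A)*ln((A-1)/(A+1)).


xi = 1 + (A-1)^2/(2A) * ln((A-1)/(A+1))
xi = 1 + (228-1)^2/(2*228) * ln((228-1)/(228 +1))
xi = 0.0087463

0.0087463


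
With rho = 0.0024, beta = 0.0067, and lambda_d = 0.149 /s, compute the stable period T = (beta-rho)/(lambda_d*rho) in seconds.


T = (beta - rho) / (lambda_d * rho)
T = (0.0067 - 0.0024) / (0.149 * 0.0024)
T = 12.025 s

12.025


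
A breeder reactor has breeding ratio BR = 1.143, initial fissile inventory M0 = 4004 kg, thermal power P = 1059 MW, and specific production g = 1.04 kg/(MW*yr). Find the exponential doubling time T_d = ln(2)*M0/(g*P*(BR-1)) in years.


Breeding gain G = BR - 1 = 1.143 - 1 = 0.143
Fissile production rate = g * P * G = 1.04 * 1059 * 0.143 = 157.49448 kg/yr
T_d = ln(2) * M0 / (g * P * G)
T_d = ln(2) * 4004 / 157.49448 = 17.622 yr

17.622


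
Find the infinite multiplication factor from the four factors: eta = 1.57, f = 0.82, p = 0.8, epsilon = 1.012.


k_inf = eta * f * p * epsilon
k_inf = 1.57 * 0.82 * 0.8 * 1.012
k_inf = 1.0423

1.0423


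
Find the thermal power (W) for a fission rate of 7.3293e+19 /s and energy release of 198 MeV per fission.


P = fission_rate * E_MeV * 1.602e-13
P = 7.3293e+19 * 198 * 1.602e-13
P = 2.3248e+09 W

2.3248e+09


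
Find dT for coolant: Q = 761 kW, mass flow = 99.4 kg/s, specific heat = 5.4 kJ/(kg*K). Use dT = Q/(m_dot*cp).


dT = Q / (m_dot * cp)
dT = 761 / (99.4 * 5.4)
dT = 1.4178 C

1.4178


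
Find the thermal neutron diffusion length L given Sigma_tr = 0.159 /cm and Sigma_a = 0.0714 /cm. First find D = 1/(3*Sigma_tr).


D = 1 / (3 * Sigma_tr) = 1 / (3 * 0.159) = 2.096436 cm
L = sqrt(D / Sigma_a)
L = sqrt(2.096436 / 0.0714)
L = 5.4187 cm

5.4187


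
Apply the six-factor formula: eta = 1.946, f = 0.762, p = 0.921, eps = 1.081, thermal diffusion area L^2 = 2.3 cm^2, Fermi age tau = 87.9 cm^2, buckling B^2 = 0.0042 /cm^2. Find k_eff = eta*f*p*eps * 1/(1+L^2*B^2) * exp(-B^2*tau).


k_inf = eta*f*p*eps = 1.946*0.762*0.921*1.081 = 1.476329
P_TNL = 1/(1 + L^2*B^2) = 1/(1 + 2.3*0.0042) = 0.9904324
P_FNL = exp(-B^2*tau) = exp(-0.0042*87.9) = 0.6913010
k_eff = k_inf * P_TNL * P_FNL = 1.476329 * 0.9904324 * 0.6913010
k_eff = 1.0108

1.0108


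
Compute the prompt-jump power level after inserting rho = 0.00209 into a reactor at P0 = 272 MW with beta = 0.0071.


P1/P0 = beta / (beta - rho)
P1/P0 = 0.0071 / (0.0071 - 0.00209) = 1.417166
P1 = 272 * 1.417166 = 385.47 MW

385.47


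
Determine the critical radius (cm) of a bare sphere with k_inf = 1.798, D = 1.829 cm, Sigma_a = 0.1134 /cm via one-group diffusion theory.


L^2 = D / Sigma_a = 1.829 / 0.1134 = 16.12875 cm^2
B_m^2 = (k_inf - 1) / L^2 = (1.798 - 1) / 16.12875 = 0.04947687 /cm^2
For a bare sphere: B_g = pi/R, so R_c = pi / sqrt(B_m^2)
R_c = pi / sqrt(0.04947687) = 14.124 cm

14.124


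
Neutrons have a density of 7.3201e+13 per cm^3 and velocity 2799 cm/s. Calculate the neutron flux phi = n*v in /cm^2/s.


phi = n * v
phi = 7.3201e+13 * 2799
phi = 2.0489e+17 /cm^2/s

2.0489e+17


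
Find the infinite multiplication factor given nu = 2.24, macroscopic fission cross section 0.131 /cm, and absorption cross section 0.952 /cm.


k_inf = nu * Sigma_f / Sigma_a
k_inf = 2.24 * 0.131 / 0.952
k_inf = 0.30824

0.30824


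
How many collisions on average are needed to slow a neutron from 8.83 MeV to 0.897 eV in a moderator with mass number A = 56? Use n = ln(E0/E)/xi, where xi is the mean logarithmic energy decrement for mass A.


xi = 1 + (A-1)^2/(2A)*ln((A-1)/(A+1)) = 0.03529286 (for A = 56)
n = ln(E0/E) / xi
n = ln(8.83e6 / 0.897) / 0.03529286
n = ln(9.843924e+06) / 0.03529286 = 456.25

456.25


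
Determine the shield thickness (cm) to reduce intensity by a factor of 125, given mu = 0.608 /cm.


x = ln(factor) / mu
x = ln(125) / 0.608
x = 7.9413 cm

7.9413


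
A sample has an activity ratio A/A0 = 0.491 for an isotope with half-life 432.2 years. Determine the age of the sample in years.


lambda = ln(2) / t_half = ln(2) / 432.2 = 0.001603765 /yr
t = -ln(A/A0) / lambda
t = -ln(0.491) / 0.001603765
t = 443.53 yr

443.53


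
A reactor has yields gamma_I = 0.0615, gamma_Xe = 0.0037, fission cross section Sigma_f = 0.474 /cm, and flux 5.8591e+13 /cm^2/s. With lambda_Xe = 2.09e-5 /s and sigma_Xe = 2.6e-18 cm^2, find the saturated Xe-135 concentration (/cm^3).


Xe_eq = (gamma_I + gamma_Xe) * Sigma_f * phi / (lambda_Xe + sigma_Xe * phi)
Numerator = (0.0615 + 0.0037) * 0.474 * 5.8591e+13 = 1.810743e+12
Denominator = 2.09e-5 + 2.6e-18 * 5.8591e+13 = 1.732366e-04
Xe_eq = 1.810743e+12 / 1.732366e-04 = 1.0452e+16 /cm^3

1.0452e+16


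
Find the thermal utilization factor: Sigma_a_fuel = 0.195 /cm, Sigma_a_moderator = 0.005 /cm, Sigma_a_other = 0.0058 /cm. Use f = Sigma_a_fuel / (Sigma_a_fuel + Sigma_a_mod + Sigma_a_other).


f = Sigma_a_fuel / (Sigma_a_fuel + Sigma_a_mod + Sigma_a_other)
f = 0.195 / (0.195 + 0.005 + 0.0058)
f = 0.94752

0.94752


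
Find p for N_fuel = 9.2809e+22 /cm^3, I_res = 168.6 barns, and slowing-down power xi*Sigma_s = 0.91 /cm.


p = exp(-N * I * 1e-24 / (xi*Sigma_s))
p = exp(-9.2809e+22 * 168.6 * 1e-24 / 0.91)
p = 3.4059e-08

3.4059e-08


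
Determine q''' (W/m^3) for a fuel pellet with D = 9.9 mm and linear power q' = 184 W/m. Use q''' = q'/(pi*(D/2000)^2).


r = D / 2 / 1000 = 9.9 / 2 / 1000 = 0.00495 m
q''' = q' / (pi * r^2)
q''' = 184 / (pi * 0.00495^2)
q''' = 2.3903e+06 W/m^3

2.3903e+06


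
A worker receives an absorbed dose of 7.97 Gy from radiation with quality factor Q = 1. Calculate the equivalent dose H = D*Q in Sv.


H = D * Q
H = 7.97 * 1
H = 7.9700 Sv

7.9700


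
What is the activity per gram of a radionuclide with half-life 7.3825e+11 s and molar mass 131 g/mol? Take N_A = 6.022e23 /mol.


lambda = ln(2) / t_half = ln(2) / 7.3825e+11 = 9.389058e-13 /s
SA = lambda * N_A / M
SA = 9.389058e-13 * 6.022e23 / 131
SA = 4.3161e+09 Bq/g

4.3161e+09
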